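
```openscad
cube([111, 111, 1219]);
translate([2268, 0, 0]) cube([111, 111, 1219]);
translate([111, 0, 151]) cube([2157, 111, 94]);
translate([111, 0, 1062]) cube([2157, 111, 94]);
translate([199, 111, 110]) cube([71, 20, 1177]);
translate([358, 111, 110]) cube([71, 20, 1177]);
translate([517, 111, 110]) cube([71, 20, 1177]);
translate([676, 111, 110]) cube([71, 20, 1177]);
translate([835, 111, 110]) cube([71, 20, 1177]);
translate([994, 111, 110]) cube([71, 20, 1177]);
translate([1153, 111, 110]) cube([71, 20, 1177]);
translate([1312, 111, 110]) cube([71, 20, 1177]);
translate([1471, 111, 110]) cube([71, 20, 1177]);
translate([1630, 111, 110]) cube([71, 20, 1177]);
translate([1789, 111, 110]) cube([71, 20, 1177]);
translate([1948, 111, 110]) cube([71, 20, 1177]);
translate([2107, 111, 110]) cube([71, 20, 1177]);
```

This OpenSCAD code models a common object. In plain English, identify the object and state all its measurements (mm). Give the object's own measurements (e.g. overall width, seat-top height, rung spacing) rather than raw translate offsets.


A fence section. Two 111×111 mm posts, 1219 mm tall, stand on the floor with a clear span of 2157 mm between their inner faces. Two horizontal rails of 111×94 mm section span the gap between the posts with their undersides at z = 151 mm and z = 1062 mm, flush with the posts' −y face. 13 pickets, each 71 mm wide, 20 mm thick and 1177 mm tall, are fixed to the +y face of the rails with their bottoms at z = 110 mm, spaced across the span with a 88 mm gap after the −x post and between neighbouring pickets, with 90 mm left before the +x post.


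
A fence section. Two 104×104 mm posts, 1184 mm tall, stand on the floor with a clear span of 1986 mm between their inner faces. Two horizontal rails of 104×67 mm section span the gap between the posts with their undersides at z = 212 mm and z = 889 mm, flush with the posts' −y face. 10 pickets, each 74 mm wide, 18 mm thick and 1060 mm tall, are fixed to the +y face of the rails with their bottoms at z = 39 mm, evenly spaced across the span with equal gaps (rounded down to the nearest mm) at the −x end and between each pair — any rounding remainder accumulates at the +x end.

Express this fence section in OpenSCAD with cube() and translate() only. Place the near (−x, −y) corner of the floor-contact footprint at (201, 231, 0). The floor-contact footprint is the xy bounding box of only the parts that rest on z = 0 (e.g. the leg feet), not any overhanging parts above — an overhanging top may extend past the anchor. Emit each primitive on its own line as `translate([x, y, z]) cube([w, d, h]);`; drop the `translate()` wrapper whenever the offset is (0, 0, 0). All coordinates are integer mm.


translate([201, 231, 0]) cube([104, 104, 1184]);
translate([2291, 231, 0]) cube([104, 104, 1184]);
translate([305, 231, 212]) cube([1986, 104, 67]);
translate([305, 231, 889]) cube([1986, 104, 67]);
translate([418, 335, 39]) cube([74, 18, 1060]);
translate([605, 335, 39]) cube([74, 18, 1060]);
translate([792, 335, 39]) cube([74, 18, 1060]);
translate([979, 335, 39]) cube([74, 18, 1060]);
translate([1166, 335, 39]) cube([74, 18, 1060]);
translate([1353, 335, 39]) cube([74, 18, 1060]);
translate([1540, 335, 39]) cube([74, 18, 1060]);
translate([1727, 335, 39]) cube([74, 18, 1060]);
translate([1914, 335, 39]) cube([74, 18, 1060]);
translate([2101, 335, 39]) cube([74, 18, 1060]);


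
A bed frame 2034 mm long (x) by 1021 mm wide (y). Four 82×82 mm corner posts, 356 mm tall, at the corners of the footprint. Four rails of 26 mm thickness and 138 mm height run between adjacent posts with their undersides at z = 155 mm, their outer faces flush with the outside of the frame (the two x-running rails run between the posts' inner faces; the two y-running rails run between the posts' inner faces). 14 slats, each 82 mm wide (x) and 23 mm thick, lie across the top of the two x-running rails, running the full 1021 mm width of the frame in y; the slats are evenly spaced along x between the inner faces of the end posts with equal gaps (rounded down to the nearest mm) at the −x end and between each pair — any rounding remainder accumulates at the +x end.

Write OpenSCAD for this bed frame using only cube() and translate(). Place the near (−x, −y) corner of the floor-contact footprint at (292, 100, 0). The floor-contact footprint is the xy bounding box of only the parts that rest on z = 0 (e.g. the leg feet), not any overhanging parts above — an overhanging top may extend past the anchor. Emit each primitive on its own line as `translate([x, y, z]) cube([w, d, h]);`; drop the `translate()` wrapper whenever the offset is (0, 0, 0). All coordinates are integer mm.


translate([292, 100, 0]) cube([82, 82, 356]);
translate([292, 1039, 0]) cube([82, 82, 356]);
translate([2244, 100, 0]) cube([82, 82, 356]);
translate([2244, 1039, 0]) cube([82, 82, 356]);
translate([374, 100, 155]) cube([1870, 26, 138]);
translate([374, 1095, 155]) cube([1870, 26, 138]);
translate([292, 182, 155]) cube([26, 857, 138]);
translate([2300, 182, 155]) cube([26, 857, 138]);
translate([422, 100, 293]) cube([82, 1021, 23]);
translate([552, 100, 293]) cube([82, 1021, 23]);
translate([682, 100, 293]) cube([82, 1021, 23]);
translate([812, 100, 293]) cube([82, 1021, 23]);
translate([942, 100, 293]) cube([82, 1021, 23]);
translate([1072, 100, 293]) cube([82, 1021, 23]);
translate([1202, 100, 293]) cube([82, 1021, 23]);
translate([1332, 100, 293]) cube([82, 1021, 23]);
translate([1462, 100, 293]) cube([82, 1021, 23]);
translate([1592, 100, 293]) cube([82, 1021, 23]);
translate([1722, 100, 293]) cube([82, 1021, 23]);
translate([1852, 100, 293]) cube([82, 1021, 23]);
translate([1982, 100, 293]) cube([82, 1021, 23]);
translate([2112, 100, 293]) cube([82, 1021, 23]);


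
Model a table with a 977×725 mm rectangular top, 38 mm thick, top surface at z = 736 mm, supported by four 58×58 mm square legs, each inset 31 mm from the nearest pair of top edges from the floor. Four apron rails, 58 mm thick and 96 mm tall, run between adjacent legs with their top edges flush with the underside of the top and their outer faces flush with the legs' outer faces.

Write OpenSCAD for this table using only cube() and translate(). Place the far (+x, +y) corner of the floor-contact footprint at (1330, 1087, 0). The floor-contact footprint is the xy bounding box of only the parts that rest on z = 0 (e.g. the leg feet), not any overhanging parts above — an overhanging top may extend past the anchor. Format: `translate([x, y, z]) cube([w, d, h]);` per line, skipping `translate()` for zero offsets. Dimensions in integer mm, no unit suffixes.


translate([384, 393, 698]) cube([977, 725, 38]);
translate([415, 424, 0]) cube([58, 58, 698]);
translate([1272, 424, 0]) cube([58, 58, 698]);
translate([415, 1029, 0]) cube([58, 58, 698]);
translate([1272, 1029, 0]) cube([58, 58, 698]);
translate([473, 424, 602]) cube([799, 58, 96]);
translate([473, 1029, 602]) cube([799, 58, 96]);
translate([415, 482, 602]) cube([58, 547, 96]);
translate([1272, 482, 602]) cube([58, 547, 96]);


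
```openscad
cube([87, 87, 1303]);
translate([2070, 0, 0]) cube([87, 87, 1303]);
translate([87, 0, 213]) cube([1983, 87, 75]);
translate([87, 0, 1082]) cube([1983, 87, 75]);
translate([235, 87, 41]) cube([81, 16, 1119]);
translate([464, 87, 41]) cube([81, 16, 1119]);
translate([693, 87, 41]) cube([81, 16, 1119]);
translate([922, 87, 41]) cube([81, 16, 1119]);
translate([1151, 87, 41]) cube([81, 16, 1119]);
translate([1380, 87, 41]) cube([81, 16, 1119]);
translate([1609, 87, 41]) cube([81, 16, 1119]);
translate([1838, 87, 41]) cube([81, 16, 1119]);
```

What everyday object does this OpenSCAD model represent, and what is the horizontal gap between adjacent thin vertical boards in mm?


A fence section. The picket gap is 148 mm.

Two posts, two rails, 8 pickets — a fence section. Span 1983 mm holds 8 pickets of 81 mm with 9 equal gaps: ⌊(1983 − 8·81) / 9⌋ = 148 mm.


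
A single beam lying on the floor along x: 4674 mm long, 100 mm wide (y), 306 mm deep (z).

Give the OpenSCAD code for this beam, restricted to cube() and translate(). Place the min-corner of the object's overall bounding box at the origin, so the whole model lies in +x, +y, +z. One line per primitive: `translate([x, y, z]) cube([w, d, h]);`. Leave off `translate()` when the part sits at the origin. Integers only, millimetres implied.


cube([4674, 100, 306]);


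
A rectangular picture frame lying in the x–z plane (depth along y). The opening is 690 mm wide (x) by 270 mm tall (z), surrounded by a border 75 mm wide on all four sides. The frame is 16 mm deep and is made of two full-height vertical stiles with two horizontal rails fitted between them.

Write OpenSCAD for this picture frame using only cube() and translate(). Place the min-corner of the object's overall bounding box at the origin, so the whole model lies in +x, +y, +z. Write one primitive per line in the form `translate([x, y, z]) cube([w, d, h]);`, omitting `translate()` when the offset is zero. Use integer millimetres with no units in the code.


cube([75, 16, 420]);
translate([765, 0, 0]) cube([75, 16, 420]);
translate([75, 0, 0]) cube([690, 16, 75]);
translate([75, 0, 345]) cube([690, 16, 75]);


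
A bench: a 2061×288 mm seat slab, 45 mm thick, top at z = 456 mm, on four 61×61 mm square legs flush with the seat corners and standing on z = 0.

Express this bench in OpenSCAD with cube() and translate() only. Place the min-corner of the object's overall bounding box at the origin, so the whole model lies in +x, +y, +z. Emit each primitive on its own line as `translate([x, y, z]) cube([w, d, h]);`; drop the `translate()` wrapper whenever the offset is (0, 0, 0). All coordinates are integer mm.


translate([0, 0, 411]) cube([2061, 288, 45]);
cube([61, 61, 411]);
translate([0, 227, 0]) cube([61, 61, 411]);
translate([2000, 0, 0]) cube([61, 61, 411]);
translate([2000, 227, 0]) cube([61, 61, 411]);


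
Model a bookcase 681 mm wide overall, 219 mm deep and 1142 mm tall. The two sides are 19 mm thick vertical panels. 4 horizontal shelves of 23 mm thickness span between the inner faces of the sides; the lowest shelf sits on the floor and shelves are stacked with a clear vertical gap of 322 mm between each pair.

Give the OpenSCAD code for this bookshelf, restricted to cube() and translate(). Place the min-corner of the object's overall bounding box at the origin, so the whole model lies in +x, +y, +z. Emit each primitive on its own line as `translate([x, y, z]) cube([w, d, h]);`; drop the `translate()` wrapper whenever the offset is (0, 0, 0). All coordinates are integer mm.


cube([19, 219, 1142]);
translate([662, 0, 0]) cube([19, 219, 1142]);
translate([19, 0, 0]) cube([643, 219, 23]);
translate([19, 0, 345]) cube([643, 219, 23]);
translate([19, 0, 690]) cube([643, 219, 23]);
translate([19, 0, 1035]) cube([643, 219, 23]);


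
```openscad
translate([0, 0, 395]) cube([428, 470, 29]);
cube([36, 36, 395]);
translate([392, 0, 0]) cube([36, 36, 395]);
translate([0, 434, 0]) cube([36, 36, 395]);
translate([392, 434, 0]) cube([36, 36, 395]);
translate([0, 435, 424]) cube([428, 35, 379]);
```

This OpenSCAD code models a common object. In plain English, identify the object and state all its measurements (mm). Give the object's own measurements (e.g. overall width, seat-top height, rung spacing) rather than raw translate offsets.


A chair. The seat is a 428×470×29 mm slab with its top at z = 424 mm, on four 36×36 mm corner legs (flush with the seat edges, standing on z = 0). A flat backrest 35 mm thick, 379 mm tall, spans the full seat width and rises from the seat top along its +y edge, rear face flush with the rear of the seat.


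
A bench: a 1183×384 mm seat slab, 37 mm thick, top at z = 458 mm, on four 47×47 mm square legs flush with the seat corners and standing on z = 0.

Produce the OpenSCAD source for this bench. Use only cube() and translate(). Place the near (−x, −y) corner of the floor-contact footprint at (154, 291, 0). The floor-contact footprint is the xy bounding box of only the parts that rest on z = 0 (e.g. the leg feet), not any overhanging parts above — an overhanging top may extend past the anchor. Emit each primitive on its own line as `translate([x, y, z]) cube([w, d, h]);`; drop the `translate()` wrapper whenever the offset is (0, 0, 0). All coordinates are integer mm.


// leg_h = 458 − 37 = 421
translate([154, 291, 421]) cube([1183, 384, 37]);
translate([154, 291, 0]) cube([47, 47, 421]);
translate([154, 628, 0]) cube([47, 47, 421]);
translate([1290, 291, 0]) cube([47, 47, 421]);
translate([1290, 628, 0]) cube([47, 47, 421]);


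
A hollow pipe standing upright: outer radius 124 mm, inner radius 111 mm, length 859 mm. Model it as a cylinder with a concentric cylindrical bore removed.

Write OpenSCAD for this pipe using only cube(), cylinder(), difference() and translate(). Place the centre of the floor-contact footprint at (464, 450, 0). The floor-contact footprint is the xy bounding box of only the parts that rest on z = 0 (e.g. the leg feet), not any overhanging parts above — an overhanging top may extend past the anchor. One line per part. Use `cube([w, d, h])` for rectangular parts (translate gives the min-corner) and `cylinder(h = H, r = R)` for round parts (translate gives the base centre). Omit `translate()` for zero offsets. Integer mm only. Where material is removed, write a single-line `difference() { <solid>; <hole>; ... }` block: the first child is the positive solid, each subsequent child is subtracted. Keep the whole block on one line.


difference() { translate([464, 450, 0]) cylinder(h = 859, r = 124); translate([464, 450, 0]) cylinder(h = 859, r = 111); }


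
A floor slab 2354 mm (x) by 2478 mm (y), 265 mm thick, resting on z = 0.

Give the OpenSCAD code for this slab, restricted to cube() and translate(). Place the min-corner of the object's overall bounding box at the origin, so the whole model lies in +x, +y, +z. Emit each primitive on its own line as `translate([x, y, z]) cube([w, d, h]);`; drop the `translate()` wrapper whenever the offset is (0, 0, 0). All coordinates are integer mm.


cube([2354, 2478, 265]);


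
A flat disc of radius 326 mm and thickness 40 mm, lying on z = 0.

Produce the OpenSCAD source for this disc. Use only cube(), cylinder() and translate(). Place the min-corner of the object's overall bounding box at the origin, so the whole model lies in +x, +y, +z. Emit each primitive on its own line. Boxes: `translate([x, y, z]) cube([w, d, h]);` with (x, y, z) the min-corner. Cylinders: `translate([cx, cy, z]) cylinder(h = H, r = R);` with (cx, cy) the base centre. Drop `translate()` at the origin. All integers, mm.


translate([326, 326, 0]) cylinder(h = 40, r = 326);


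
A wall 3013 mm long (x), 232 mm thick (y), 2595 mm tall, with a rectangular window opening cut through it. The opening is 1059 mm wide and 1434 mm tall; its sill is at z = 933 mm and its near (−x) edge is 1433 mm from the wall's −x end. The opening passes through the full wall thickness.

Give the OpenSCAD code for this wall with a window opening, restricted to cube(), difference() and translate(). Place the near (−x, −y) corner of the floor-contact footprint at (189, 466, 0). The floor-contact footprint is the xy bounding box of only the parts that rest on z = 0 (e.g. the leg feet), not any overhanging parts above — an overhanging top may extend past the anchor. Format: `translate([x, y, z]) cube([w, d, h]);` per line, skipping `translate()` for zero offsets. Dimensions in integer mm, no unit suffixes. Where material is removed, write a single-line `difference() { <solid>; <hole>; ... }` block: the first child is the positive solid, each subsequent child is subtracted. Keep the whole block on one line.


difference() { translate([189, 466, 0]) cube([3013, 232, 2595]); translate([1622, 466, 933]) cube([1059, 232, 1434]); }


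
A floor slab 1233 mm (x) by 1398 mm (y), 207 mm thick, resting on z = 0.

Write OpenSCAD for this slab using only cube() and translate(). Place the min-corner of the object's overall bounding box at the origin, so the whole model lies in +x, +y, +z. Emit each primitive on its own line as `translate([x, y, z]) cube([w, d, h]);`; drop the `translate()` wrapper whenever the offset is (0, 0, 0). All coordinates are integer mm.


cube([1233, 1398, 207]);


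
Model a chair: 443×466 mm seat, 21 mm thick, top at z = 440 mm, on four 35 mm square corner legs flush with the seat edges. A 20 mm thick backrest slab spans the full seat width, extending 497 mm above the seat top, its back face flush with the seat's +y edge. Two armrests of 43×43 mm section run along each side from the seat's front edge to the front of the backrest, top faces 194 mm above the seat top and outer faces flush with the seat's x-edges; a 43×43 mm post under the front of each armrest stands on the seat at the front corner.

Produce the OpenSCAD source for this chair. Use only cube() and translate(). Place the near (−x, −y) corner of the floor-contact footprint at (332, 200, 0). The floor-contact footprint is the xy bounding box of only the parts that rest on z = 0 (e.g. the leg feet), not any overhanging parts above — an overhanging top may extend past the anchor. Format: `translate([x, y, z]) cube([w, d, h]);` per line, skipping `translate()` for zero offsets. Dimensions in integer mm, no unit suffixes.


// leg_h = 440 - 21 = 419
// arm post h = 194 - 43 = 151
translate([332, 200, 419]) cube([443, 466, 21]);
translate([332, 200, 0]) cube([35, 35, 419]);
translate([740, 200, 0]) cube([35, 35, 419]);
translate([332, 631, 0]) cube([35, 35, 419]);
translate([740, 631, 0]) cube([35, 35, 419]);
translate([332, 646, 440]) cube([443, 20, 497]);
translate([332, 200, 591]) cube([43, 446, 43]);
translate([732, 200, 591]) cube([43, 446, 43]);
translate([332, 200, 440]) cube([43, 43, 151]);
translate([732, 200, 440]) cube([43, 43, 151]);


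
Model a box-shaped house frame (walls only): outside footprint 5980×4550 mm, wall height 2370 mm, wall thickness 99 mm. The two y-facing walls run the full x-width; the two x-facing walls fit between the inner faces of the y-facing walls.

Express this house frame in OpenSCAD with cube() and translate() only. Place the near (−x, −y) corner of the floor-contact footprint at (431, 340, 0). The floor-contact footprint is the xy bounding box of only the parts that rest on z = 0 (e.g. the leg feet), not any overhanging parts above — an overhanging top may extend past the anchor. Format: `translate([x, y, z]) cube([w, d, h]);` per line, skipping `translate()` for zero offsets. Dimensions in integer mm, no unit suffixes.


translate([431, 340, 0]) cube([5980, 99, 2370]);
translate([431, 4791, 0]) cube([5980, 99, 2370]);
translate([431, 439, 0]) cube([99, 4352, 2370]);
translate([6312, 439, 0]) cube([99, 4352, 2370]);


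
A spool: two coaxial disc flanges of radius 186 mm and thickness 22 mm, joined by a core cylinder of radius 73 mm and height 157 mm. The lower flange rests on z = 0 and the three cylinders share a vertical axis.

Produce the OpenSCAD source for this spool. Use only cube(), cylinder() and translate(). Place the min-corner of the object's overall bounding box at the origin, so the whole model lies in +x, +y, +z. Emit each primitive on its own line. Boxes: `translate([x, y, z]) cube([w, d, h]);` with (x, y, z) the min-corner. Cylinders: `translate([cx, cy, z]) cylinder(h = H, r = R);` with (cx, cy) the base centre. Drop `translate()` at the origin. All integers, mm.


translate([186, 186, 0]) cylinder(h = 22, r = 186);
translate([186, 186, 22]) cylinder(h = 157, r = 73);
translate([186, 186, 179]) cylinder(h = 22, r = 186);


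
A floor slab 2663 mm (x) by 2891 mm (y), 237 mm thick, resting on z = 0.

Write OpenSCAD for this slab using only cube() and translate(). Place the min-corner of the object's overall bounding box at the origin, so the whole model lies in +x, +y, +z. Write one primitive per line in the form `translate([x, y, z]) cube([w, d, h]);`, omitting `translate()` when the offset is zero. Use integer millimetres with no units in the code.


cube([2663, 2891, 237]);


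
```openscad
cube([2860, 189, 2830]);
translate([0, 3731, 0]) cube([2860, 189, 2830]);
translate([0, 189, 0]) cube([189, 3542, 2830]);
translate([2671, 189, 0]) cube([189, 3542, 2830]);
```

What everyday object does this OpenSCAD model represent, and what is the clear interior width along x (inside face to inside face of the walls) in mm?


A house (or room) frame. The interior width is 2482 mm.

Four 2830 mm walls enclosing a rectangle with no floor or roof — a room or house frame. Outside width is 2860 mm and wall thickness is 189 mm, so the interior width is 2860 − 2 × 189 = 2482 mm.


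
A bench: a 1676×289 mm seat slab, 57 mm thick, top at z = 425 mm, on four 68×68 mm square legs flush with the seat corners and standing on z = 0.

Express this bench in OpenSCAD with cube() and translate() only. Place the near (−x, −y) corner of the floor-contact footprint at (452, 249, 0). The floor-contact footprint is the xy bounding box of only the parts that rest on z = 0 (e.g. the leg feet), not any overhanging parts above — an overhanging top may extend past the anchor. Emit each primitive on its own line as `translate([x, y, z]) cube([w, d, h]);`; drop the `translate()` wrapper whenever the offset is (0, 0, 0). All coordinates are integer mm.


translate([452, 249, 368]) cube([1676, 289, 57]);
translate([452, 249, 0]) cube([68, 68, 368]);
translate([452, 470, 0]) cube([68, 68, 368]);
translate([2060, 249, 0]) cube([68, 68, 368]);
translate([2060, 470, 0]) cube([68, 68, 368]);


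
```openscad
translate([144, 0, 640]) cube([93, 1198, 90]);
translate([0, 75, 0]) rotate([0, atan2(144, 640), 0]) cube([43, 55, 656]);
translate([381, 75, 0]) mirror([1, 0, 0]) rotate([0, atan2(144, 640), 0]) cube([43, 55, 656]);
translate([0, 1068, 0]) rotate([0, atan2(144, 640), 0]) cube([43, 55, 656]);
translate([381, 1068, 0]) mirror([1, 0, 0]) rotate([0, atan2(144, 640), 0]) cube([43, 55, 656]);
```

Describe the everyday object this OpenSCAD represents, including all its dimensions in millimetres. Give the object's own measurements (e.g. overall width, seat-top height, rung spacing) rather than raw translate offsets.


A sawhorse. A 93×1198×90 mm beam (x, y, z) sits on two A-frame leg pairs. Each pair is two raked legs of 43×55 mm section (55 mm along y) splaying symmetrically in x. Each leg rises 640 mm vertically over 144 mm of horizontal reach and is 656 mm long along its own axis. Every leg's outer bottom edge rests on the floor and its outer top edge meets a bottom edge of the beam — the left legs (tilting toward +x) meet the beam's −x bottom edge, the right legs (their mirror images, tilting toward −x) meet its +x bottom edge — so the leg tops tuck under the beam, the beam's underside is 640 mm above the floor, and the feet are 381 mm apart outside-to-outside with the beam centred between them. The two leg pairs are set in 75 mm from either end of the beam.


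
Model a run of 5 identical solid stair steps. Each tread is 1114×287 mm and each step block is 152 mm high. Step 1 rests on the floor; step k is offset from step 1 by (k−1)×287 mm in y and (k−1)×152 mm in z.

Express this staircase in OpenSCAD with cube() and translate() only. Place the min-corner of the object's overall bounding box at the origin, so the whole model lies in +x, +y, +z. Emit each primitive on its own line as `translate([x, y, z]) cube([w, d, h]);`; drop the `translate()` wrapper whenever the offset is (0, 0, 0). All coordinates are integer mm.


cube([1114, 287, 152]);
translate([0, 287, 152]) cube([1114, 287, 152]);
translate([0, 574, 304]) cube([1114, 287, 152]);
translate([0, 861, 456]) cube([1114, 287, 152]);
translate([0, 1148, 608]) cube([1114, 287, 152]);


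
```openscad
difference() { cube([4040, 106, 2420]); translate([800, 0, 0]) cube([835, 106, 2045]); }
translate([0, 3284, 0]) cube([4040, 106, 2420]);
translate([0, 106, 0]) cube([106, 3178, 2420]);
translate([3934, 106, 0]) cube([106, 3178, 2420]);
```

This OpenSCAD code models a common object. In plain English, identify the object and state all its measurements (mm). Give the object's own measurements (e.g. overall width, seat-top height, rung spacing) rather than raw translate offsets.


A single room: four walls, each 2420 mm tall and 106 mm thick, enclosing an outside footprint 4040×3390 mm (x × y), no floor or roof. The front and back walls (−y and +y sides) run the full x-width; the side walls fit between their inner faces. A door opening 835 mm wide and 2045 mm tall is cut through the front wall from the floor up, its −x edge 800 mm from the wall's −x end.


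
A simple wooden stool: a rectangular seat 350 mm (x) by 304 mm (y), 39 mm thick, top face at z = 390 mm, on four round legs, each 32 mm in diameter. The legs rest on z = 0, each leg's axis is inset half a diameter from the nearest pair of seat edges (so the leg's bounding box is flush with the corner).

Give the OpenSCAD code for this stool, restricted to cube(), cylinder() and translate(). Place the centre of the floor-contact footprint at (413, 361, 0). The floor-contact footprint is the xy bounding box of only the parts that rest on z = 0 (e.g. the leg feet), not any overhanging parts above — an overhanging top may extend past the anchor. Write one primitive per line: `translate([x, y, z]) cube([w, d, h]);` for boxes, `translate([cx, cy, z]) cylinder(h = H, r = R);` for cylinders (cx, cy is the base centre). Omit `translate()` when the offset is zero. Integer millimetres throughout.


// leg_h = 390 - 39 = 351
translate([238, 209, 351]) cube([350, 304, 39]);
translate([254, 225, 0]) cylinder(h = 351, r = 16);
translate([572, 225, 0]) cylinder(h = 351, r = 16);
translate([254, 497, 0]) cylinder(h = 351, r = 16);
translate([572, 497, 0]) cylinder(h = 351, r = 16);


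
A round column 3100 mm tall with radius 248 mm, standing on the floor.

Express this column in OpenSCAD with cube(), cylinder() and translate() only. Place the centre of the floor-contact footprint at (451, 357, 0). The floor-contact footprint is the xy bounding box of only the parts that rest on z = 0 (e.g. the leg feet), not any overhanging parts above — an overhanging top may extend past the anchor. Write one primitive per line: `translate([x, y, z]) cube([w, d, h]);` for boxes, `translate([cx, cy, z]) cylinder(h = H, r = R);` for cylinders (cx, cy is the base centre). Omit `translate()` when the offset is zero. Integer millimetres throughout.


translate([451, 357, 0]) cylinder(h = 3100, r = 248);


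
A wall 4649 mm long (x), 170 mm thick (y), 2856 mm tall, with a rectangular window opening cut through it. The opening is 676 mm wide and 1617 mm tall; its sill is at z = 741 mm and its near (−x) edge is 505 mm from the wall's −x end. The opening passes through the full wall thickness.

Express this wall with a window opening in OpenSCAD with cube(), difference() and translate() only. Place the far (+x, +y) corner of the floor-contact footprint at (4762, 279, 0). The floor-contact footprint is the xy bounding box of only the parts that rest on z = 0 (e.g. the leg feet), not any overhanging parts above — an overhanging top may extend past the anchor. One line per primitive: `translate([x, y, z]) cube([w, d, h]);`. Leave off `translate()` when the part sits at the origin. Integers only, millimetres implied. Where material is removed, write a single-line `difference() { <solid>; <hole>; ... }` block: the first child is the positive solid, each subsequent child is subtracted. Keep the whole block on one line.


difference() { translate([113, 109, 0]) cube([4649, 170, 2856]); translate([618, 109, 741]) cube([676, 170, 1617]); }


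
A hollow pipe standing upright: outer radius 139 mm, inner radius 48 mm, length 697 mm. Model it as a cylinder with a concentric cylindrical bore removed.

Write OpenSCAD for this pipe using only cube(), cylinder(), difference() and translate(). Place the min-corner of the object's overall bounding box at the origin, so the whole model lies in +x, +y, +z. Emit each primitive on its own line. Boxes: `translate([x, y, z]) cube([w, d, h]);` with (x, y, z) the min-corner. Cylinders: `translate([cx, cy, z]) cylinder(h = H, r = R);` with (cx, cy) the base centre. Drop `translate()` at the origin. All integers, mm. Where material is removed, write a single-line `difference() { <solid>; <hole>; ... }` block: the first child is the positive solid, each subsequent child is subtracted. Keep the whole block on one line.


difference() { translate([139, 139, 0]) cylinder(h = 697, r = 139); translate([139, 139, 0]) cylinder(h = 697, r = 48); }


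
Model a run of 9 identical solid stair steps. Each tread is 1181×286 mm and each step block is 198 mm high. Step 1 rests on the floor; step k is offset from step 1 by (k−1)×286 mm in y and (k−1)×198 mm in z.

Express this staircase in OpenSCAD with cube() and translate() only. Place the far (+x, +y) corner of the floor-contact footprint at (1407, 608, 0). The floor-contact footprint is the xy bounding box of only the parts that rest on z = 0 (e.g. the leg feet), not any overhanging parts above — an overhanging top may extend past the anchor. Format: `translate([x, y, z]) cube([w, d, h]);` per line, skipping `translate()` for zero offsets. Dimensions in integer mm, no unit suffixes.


translate([226, 322, 0]) cube([1181, 286, 198]);
translate([226, 608, 198]) cube([1181, 286, 198]);
translate([226, 894, 396]) cube([1181, 286, 198]);
translate([226, 1180, 594]) cube([1181, 286, 198]);
translate([226, 1466, 792]) cube([1181, 286, 198]);
translate([226, 1752, 990]) cube([1181, 286, 198]);
translate([226, 2038, 1188]) cube([1181, 286, 198]);
translate([226, 2324, 1386]) cube([1181, 286, 198]);
translate([226, 2610, 1584]) cube([1181, 286, 198]);


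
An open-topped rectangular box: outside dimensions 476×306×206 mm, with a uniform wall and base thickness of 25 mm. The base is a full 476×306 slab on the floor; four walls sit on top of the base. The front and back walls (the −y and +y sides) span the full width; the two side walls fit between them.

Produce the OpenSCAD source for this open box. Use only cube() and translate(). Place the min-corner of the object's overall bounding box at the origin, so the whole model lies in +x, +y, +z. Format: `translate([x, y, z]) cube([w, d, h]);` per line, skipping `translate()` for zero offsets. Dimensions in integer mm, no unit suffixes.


cube([476, 306, 25]);
translate([0, 0, 25]) cube([476, 25, 181]);
translate([0, 281, 25]) cube([476, 25, 181]);
translate([0, 25, 25]) cube([25, 256, 181]);
translate([451, 25, 25]) cube([25, 256, 181]);


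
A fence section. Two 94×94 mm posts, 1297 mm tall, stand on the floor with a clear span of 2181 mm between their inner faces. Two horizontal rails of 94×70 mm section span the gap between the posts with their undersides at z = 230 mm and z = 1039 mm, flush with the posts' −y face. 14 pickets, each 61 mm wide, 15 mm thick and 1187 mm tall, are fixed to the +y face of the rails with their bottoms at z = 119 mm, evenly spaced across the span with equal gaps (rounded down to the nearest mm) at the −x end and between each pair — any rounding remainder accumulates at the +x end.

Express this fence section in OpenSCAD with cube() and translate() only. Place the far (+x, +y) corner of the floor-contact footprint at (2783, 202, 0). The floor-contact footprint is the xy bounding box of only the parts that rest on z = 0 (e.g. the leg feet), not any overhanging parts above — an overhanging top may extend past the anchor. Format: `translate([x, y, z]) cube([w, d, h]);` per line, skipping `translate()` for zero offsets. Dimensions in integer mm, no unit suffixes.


translate([414, 108, 0]) cube([94, 94, 1297]);
translate([2689, 108, 0]) cube([94, 94, 1297]);
translate([508, 108, 230]) cube([2181, 94, 70]);
translate([508, 108, 1039]) cube([2181, 94, 70]);
translate([596, 202, 119]) cube([61, 15, 1187]);
translate([745, 202, 119]) cube([61, 15, 1187]);
translate([894, 202, 119]) cube([61, 15, 1187]);
translate([1043, 202, 119]) cube([61, 15, 1187]);
translate([1192, 202, 119]) cube([61, 15, 1187]);
translate([1341, 202, 119]) cube([61, 15, 1187]);
translate([1490, 202, 119]) cube([61, 15, 1187]);
translate([1639, 202, 119]) cube([61, 15, 1187]);
translate([1788, 202, 119]) cube([61, 15, 1187]);
translate([1937, 202, 119]) cube([61, 15, 1187]);
translate([2086, 202, 119]) cube([61, 15, 1187]);
translate([2235, 202, 119]) cube([61, 15, 1187]);
translate([2384, 202, 119]) cube([61, 15, 1187]);
translate([2533, 202, 119]) cube([61, 15, 1187]);


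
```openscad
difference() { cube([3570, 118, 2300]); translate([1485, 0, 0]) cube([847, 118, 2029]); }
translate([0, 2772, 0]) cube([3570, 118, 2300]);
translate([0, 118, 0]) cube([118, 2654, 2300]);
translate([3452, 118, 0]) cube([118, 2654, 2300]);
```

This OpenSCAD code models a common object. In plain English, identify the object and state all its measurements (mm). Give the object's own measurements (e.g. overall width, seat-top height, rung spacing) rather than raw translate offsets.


A single room: four walls, each 2300 mm tall and 118 mm thick, enclosing an outside footprint 3570×2890 mm (x × y), no floor or roof. The front and back walls (−y and +y sides) run the full x-width; the side walls fit between their inner faces. A door opening 847 mm wide and 2029 mm tall is cut through the front wall from the floor up, its −x edge 1485 mm from the wall's −x end.


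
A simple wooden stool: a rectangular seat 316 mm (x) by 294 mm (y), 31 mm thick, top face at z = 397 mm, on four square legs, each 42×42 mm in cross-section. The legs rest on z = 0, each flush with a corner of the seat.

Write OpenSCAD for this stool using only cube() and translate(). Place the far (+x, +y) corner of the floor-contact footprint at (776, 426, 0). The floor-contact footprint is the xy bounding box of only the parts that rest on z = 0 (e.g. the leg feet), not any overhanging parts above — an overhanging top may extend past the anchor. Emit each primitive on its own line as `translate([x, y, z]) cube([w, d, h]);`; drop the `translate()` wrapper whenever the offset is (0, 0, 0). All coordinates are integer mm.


translate([460, 132, 366]) cube([316, 294, 31]);
translate([460, 132, 0]) cube([42, 42, 366]);
translate([734, 132, 0]) cube([42, 42, 366]);
translate([460, 384, 0]) cube([42, 42, 366]);
translate([734, 384, 0]) cube([42, 42, 366]);


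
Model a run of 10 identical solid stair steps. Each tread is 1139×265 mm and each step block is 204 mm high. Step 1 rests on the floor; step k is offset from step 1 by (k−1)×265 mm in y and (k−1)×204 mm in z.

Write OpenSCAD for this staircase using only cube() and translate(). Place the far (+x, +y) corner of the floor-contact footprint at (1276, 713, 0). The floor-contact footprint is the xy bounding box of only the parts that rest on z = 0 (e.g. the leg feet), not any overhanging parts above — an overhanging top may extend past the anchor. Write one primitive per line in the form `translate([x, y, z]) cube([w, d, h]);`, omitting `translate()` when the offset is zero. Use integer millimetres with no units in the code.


translate([137, 448, 0]) cube([1139, 265, 204]);
translate([137, 713, 204]) cube([1139, 265, 204]);
translate([137, 978, 408]) cube([1139, 265, 204]);
translate([137, 1243, 612]) cube([1139, 265, 204]);
translate([137, 1508, 816]) cube([1139, 265, 204]);
translate([137, 1773, 1020]) cube([1139, 265, 204]);
translate([137, 2038, 1224]) cube([1139, 265, 204]);
translate([137, 2303, 1428]) cube([1139, 265, 204]);
translate([137, 2568, 1632]) cube([1139, 265, 204]);
translate([137, 2833, 1836]) cube([1139, 265, 204]);


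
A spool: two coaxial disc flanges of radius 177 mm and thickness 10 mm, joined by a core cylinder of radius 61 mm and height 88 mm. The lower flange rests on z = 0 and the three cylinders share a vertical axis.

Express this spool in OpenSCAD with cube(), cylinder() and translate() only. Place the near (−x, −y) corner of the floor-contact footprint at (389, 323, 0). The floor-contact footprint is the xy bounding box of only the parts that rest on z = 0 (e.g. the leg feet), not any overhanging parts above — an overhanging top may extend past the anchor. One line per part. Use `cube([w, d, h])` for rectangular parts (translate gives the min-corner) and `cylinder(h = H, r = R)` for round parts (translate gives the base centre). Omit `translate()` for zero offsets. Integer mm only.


translate([566, 500, 0]) cylinder(h = 10, r = 177);
translate([566, 500, 10]) cylinder(h = 88, r = 61);
translate([566, 500, 98]) cylinder(h = 10, r = 177);


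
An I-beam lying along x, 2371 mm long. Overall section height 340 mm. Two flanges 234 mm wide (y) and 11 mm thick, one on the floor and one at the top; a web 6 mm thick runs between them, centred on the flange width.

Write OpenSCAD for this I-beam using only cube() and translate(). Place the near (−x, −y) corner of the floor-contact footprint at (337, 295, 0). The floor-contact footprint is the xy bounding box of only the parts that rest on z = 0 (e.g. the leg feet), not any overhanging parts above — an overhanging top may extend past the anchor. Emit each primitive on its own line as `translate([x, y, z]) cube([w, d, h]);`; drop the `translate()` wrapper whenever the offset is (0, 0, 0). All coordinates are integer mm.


translate([337, 295, 0]) cube([2371, 234, 11]);
translate([337, 409, 11]) cube([2371, 6, 318]);
translate([337, 295, 329]) cube([2371, 234, 11]);


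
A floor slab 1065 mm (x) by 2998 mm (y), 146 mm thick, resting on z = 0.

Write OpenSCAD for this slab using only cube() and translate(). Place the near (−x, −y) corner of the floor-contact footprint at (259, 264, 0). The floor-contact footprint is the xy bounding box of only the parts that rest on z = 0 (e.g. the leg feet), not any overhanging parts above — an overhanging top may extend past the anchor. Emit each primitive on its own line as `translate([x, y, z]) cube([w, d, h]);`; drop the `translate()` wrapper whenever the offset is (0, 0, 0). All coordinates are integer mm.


translate([259, 264, 0]) cube([1065, 2998, 146]);


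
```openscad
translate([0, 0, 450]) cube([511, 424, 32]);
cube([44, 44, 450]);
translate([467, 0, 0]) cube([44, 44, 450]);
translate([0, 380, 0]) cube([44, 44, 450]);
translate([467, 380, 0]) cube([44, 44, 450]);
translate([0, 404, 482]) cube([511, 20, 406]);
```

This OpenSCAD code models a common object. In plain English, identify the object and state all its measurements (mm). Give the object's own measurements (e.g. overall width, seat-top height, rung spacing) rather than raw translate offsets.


A chair. The seat is a 511×424×32 mm slab with its top at z = 482 mm, on four 44×44 mm corner legs (flush with the seat edges, standing on z = 0). A flat backrest 20 mm thick, 406 mm tall, spans the full seat width and rises from the seat top along its +y edge, rear face flush with the rear of the seat.


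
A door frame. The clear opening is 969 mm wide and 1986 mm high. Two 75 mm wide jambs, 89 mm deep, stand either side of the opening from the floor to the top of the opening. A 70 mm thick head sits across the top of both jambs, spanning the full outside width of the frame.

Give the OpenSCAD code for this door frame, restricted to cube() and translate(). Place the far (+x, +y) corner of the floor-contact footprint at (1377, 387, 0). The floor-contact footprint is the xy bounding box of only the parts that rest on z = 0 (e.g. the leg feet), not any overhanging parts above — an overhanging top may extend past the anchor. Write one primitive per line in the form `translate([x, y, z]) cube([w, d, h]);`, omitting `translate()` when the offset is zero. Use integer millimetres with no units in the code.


translate([258, 298, 0]) cube([75, 89, 1986]);
translate([1302, 298, 0]) cube([75, 89, 1986]);
translate([258, 298, 1986]) cube([1119, 89, 70]);


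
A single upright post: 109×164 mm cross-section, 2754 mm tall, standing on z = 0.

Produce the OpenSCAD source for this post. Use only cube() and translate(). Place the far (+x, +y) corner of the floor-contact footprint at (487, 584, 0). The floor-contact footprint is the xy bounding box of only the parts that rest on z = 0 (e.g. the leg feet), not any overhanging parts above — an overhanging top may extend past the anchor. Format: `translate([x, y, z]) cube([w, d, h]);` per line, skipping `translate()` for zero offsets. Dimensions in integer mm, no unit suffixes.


translate([378, 420, 0]) cube([109, 164, 2754]);
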